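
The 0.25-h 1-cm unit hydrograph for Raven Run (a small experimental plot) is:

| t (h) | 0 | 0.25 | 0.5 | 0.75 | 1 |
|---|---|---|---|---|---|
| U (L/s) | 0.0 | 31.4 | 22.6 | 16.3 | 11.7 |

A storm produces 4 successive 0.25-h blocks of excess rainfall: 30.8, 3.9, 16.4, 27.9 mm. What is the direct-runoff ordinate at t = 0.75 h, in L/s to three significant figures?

Q ≈ 111 L/s

By discrete convolution, Q_j = Σ (P_i / 10 mm) · U_{j−i}.
At t = 0.75 h (j=3): Q = (30.8/10)·16.3 + (3.9/10)·22.6 + (16.4/10)·31.4 + (27.9/10)·0.0 = 111 L/s.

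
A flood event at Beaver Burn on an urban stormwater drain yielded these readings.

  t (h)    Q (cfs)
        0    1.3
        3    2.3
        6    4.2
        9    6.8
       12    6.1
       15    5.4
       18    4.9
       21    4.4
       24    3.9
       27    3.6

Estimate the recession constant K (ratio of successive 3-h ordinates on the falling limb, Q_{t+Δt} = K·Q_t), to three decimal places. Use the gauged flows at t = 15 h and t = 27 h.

Using the recession-limb readings at t = 15 h and t = 27 h: Q falls from 5.4 to 3.6 cfs over 4 intervals.
K = (Q₂/Q₁)^(1/4) = (3.6/5.4)^(1/4) = 0.904.

K ≈ 0.904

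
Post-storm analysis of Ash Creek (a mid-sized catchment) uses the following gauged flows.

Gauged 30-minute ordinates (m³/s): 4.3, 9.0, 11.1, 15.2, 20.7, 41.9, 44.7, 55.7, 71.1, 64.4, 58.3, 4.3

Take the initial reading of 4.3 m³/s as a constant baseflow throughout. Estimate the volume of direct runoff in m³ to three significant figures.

V ≈ 6.28 × 10^5 m³

Direct-runoff ordinates (Q − Q_b): 0.0, 4.7, 6.8, 10.9, 16.4, 37.6, 40.4, 51.4, 66.8, 60.1, 54.0, 0.0 m³/s.
ΣQ_DR = 349.1 m³/s.
With Δt = 0.5 h = 1800 s, V = ΣQ_DR · Δt = 349.1 × 1800 = 6.28 × 10^5 m³.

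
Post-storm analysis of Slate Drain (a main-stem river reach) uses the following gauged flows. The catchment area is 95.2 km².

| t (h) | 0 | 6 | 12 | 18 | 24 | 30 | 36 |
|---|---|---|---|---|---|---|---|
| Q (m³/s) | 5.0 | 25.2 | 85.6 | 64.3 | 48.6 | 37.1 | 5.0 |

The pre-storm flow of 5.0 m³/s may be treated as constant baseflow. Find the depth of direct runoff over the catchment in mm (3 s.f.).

Direct runoff: 0.0, 20.2, 80.6, 59.3, 43.6, 32.1, 0.0 m³/s; ΣQ_DR = 235.8 m³/s.
V = ΣQ_DR · Δt = 235.8 × 21600 s = 5.093 × 10^6 m³.
Over A = 95.2 km², depth = V / A = 53.5 mm.

d ≈ 53.5 mm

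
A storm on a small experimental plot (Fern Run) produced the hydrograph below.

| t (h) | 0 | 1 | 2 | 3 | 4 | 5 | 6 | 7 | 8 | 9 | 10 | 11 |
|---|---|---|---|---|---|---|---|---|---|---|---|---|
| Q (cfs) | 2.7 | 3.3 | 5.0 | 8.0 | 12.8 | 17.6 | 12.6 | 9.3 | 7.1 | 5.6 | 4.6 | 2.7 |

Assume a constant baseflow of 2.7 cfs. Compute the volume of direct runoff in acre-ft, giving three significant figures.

Direct-runoff ordinates (Q − Q_b): 0.0, 0.6, 2.3, 5.3, 10.1, 14.9, 9.9, 6.6, 4.4, 2.9, 1.9, 0.0 cfs.
ΣQ_DR = 58.90 cfs.
With Δt = 1 h = 3600 s, V = ΣQ_DR · Δt = 58.90 × 3600 = 2.12 × 10^5 ft³ = 4.87 acre-ft.

V ≈ 4.87 acre-ft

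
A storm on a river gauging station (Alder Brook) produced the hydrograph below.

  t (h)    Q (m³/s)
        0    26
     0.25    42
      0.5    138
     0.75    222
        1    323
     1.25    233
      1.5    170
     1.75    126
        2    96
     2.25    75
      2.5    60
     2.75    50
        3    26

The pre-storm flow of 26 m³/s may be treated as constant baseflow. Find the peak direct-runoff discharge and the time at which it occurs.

Subtracting baseflow gives direct-runoff ordinates: 0.0, 16.0, 112.0, 196.0, 297.0, 207.0, 144.0, 100.0, 70.0, 49.0, 34.0, 24.0, 0.0 m³/s.
The maximum is 297.0 m³/s, occurring at the reading for t = 1 h.

Q_p = 297.0 m³/s at t = 1 h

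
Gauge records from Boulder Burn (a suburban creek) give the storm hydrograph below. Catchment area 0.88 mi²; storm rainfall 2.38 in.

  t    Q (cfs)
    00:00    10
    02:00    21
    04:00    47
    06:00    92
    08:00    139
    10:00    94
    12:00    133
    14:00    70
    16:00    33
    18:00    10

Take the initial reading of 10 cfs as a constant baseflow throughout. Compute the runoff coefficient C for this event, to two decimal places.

C ≈ 0.81

ΣQ_DR = 549.0 cfs; V = ΣQ_DR·Δt = 3.953 × 10^6 ft³.
Runoff depth d = V / A = 1.933 in.
C = d / P = 1.933 / 2.38 = 0.81.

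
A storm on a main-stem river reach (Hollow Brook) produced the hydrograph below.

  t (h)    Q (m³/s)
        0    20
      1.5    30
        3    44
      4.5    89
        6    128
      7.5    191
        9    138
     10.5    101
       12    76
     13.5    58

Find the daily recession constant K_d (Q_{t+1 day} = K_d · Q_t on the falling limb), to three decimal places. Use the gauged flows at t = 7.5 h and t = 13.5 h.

Between t = 7.5 h and t = 13.5 h the flow falls from 191 to 58 m³/s over 4×1.5 h = 6 h.
Per-interval ratio K = (58/191)^(1/4) = 0.7423; K_d = K^(24/1.5) = 0.009.

K_d ≈ 0.009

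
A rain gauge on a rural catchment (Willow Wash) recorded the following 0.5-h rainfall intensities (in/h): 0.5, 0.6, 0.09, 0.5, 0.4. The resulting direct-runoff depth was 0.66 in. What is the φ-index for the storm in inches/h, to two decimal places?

φ ≈ 0.17 in/h

Only the 4 blocks with intensity above φ contribute runoff: 0.5, 0.6, 0.5, 0.4 in/h.
Σ(I−φ)·Δt = d  ⇒  (0.5+0.6+0.5+0.4 − 4φ)·0.5 = 0.66
φ = (2.000 − 0.66/0.5) / 4 = 0.17 in/h.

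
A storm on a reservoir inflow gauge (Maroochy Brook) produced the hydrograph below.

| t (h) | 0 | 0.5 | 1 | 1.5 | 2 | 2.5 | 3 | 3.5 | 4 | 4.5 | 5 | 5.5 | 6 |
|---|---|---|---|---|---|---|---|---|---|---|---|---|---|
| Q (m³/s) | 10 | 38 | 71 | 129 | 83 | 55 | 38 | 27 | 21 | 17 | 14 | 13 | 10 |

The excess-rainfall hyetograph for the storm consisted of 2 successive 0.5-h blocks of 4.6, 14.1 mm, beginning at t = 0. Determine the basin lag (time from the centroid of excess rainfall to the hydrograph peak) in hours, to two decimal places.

Centroid of excess rainfall: t_c = Σ P_i·t̄_i / ΣP_i = 0.6270 h (block centres at 0.25, 0.75 h).
Hydrograph peak occurs at t = 1.5 h, so basin lag t_L = 1.5 − 0.6270 = 0.87 h.

t_L ≈ 0.87 h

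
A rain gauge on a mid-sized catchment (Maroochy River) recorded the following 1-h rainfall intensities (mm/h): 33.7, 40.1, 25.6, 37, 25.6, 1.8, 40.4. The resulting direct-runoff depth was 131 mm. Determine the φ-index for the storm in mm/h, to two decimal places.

Only the 6 blocks with intensity above φ contribute runoff: 33.7, 40.1, 25.6, 37, 25.6, 40.4 mm/h.
Σ(I−φ)·Δt = d  ⇒  (33.7+40.1+25.6+37+25.6+40.4 − 6φ)·1 = 131
φ = (202.4 − 131/1) / 6 = 11.90 mm/h.

φ ≈ 11.90 mm/h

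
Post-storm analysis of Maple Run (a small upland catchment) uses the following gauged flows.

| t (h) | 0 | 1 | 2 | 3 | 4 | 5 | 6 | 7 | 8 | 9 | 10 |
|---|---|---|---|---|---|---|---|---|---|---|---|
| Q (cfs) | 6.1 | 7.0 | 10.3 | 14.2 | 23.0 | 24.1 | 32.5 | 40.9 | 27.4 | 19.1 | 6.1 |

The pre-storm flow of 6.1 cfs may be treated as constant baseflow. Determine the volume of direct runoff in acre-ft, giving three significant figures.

Direct-runoff ordinates (Q − Q_b): 0.0, 0.9, 4.2, 8.1, 16.9, 18.0, 26.4, 34.8, 21.3, 13.0, 0.0 cfs.
ΣQ_DR = 143.6 cfs.
With Δt = 1 h = 3600 s, V = ΣQ_DR · Δt = 143.6 × 3600 = 5.17 × 10^5 ft³ = 11.9 acre-ft.

V ≈ 11.9 acre-ft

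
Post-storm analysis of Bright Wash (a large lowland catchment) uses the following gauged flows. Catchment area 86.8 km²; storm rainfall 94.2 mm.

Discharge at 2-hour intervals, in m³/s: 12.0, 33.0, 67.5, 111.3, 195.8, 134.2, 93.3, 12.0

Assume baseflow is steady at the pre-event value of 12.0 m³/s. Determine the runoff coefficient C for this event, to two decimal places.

C ≈ 0.50

ΣQ_DR = 563.1 m³/s; V = ΣQ_DR·Δt = 4.054 × 10^6 m³.
Runoff depth d = V / A = 46.71 mm.
C = d / P = 46.71 / 94.2 = 0.50.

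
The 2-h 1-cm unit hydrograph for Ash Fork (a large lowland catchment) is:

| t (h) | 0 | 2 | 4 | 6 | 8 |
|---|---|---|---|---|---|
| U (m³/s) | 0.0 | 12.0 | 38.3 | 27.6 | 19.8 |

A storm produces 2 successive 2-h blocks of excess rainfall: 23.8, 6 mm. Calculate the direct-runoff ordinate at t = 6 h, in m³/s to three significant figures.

Q ≈ 88.7 m³/s

By discrete convolution, Q_j = Σ (P_i / 10 mm) · U_{j−i}.
At t = 6 h (j=3): Q = (23.8/10)·27.6 + (6/10)·38.3 = 88.7 m³/s.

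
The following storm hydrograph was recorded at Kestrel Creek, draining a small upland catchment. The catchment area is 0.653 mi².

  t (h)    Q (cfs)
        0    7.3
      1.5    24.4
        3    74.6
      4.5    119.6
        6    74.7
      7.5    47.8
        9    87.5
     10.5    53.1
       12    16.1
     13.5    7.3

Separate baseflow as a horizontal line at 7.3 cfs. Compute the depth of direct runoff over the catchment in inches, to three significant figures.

d ≈ 1.56 in

Direct runoff: 0.0, 17.1, 67.3, 112.3, 67.4, 40.5, 80.2, 45.8, 8.8, 0.0 cfs; ΣQ_DR = 439.4 cfs.
V = ΣQ_DR · Δt = 439.4 × 5400 s = 2.373 × 10^6 ft³.
Over A = 0.653 mi², depth = V / A = 1.56 in.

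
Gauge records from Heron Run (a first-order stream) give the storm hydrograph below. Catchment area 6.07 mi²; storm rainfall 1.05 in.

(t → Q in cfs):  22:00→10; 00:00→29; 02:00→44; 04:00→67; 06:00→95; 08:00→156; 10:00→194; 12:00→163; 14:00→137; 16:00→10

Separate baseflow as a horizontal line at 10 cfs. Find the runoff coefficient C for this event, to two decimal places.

C ≈ 0.39

ΣQ_DR = 805.0 cfs; V = ΣQ_DR·Δt = 5.796 × 10^6 ft³.
Runoff depth d = V / A = 0.4110 in.
C = d / P = 0.4110 / 1.05 = 0.39.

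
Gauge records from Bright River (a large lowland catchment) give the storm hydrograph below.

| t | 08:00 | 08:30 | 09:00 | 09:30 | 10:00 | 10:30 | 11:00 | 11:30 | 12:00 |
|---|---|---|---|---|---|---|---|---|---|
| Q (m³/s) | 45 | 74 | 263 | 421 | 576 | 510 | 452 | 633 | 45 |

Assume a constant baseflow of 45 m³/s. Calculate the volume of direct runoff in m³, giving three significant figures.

Direct-runoff ordinates (Q − Q_b): 0.0, 29.0, 218.0, 376.0, 531.0, 465.0, 407.0, 588.0, 0.0 m³/s.
ΣQ_DR = 2614 m³/s.
With Δt = 0.5 h = 1800 s, V = ΣQ_DR · Δt = 2614 × 1800 = 4.71 × 10^6 m³.

V ≈ 4.71 × 10^6 m³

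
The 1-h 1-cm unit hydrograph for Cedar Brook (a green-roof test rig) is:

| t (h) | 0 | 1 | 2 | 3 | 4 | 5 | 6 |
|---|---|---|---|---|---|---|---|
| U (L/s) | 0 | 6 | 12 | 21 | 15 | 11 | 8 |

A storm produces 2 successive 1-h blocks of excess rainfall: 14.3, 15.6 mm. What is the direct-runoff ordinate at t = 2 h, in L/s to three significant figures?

By discrete convolution, Q_j = Σ (P_i / 10 mm) · U_{j−i}.
At t = 2 h (j=2): Q = (14.3/10)·12 + (15.6/10)·6 = 26.5 L/s.

Q ≈ 26.5 L/s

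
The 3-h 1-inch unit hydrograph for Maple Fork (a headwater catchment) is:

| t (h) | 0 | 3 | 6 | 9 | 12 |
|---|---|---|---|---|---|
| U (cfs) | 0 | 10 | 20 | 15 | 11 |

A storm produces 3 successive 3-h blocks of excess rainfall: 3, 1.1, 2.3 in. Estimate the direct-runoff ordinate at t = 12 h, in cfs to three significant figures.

By discrete convolution, Q_j = Σ (P_i / 1 in) · U_{j−i}.
At t = 12 h (j=4): Q = (3/1)·11 + (1.1/1)·15 + (2.3/1)·20 = 95.5 cfs.

Q ≈ 95.5 cfs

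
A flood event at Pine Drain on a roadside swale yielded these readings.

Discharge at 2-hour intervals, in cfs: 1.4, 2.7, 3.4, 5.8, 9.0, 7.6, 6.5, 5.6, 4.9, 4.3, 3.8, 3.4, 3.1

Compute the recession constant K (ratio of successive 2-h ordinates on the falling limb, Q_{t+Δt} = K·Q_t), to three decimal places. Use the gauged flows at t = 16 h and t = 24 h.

K ≈ 0.892

Using the recession-limb readings at t = 16 h and t = 24 h: Q falls from 4.9 to 3.1 cfs over 4 intervals.
K = (Q₂/Q₁)^(1/4) = (3.1/4.9)^(1/4) = 0.892.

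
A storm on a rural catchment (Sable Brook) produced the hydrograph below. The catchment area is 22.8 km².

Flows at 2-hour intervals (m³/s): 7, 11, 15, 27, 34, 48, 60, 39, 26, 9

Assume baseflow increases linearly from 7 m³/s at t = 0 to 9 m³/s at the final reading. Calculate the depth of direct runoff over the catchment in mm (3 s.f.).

Direct runoff: 0.00, 3.78, 7.56, 19.33, 26.11, 39.89, 51.67, 30.44, 17.22, 0.00 m³/s; ΣQ_DR = 196.0 m³/s.
V = ΣQ_DR · Δt = 196.0 × 7200 s = 1.411 × 10^6 m³.
Over A = 22.8 km², depth = V / A = 61.9 mm.

d ≈ 61.9 mm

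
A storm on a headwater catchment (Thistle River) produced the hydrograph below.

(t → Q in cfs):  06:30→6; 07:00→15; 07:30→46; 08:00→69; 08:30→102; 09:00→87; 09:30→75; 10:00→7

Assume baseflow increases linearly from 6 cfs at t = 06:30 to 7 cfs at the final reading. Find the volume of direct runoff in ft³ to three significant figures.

V ≈ 6.39 × 10^5 ft³

Direct-runoff ordinates (Q − Q_b): 0.00, 8.86, 39.71, 62.57, 95.43, 80.29, 68.14, 0.00 cfs.
ΣQ_DR = 355.0 cfs.
With Δt = 0.5 h = 1800 s, V = ΣQ_DR · Δt = 355.0 × 1800 = 6.39 × 10^5 ft³.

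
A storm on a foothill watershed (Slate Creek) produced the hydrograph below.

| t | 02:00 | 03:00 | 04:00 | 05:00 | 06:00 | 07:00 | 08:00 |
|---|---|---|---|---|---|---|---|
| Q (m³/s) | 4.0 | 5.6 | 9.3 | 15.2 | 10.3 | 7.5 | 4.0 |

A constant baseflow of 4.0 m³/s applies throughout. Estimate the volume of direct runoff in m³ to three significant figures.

Direct-runoff ordinates (Q − Q_b): 0.0, 1.6, 5.3, 11.2, 6.3, 3.5, 0.0 m³/s.
ΣQ_DR = 27.90 m³/s.
With Δt = 1 h = 3600 s, V = ΣQ_DR · Δt = 27.90 × 3600 = 1.00 × 10^5 m³.

V ≈ 1.00 × 10^5 m³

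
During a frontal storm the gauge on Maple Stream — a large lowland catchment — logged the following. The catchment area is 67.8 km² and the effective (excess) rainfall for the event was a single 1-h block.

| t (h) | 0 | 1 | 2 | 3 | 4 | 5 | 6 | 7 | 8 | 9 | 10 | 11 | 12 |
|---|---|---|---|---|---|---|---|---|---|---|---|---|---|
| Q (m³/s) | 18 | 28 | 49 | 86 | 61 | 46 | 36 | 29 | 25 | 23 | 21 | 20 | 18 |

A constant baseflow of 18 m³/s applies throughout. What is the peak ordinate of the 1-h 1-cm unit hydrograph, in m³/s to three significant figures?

U_p ≈ 56.7 m³/s

Direct runoff: 0.0, 10.0, 31.0, 68.0, 43.0, 28.0, 18.0, 11.0, 7.0, 5.0, 3.0, 2.0, 0.0 m³/s; ΣQ_DR = 226.0 m³/s, peak = 68.0 m³/s.
Runoff depth d = ΣQ_DR·Δt / A = 226.0 × 3600 / (67.8 km²) = 12.00 mm.
The 1-cm UH is the DRH scaled by (10 mm)/d, so U_p = 68.0 × 10/12.00 = 56.7 m³/s.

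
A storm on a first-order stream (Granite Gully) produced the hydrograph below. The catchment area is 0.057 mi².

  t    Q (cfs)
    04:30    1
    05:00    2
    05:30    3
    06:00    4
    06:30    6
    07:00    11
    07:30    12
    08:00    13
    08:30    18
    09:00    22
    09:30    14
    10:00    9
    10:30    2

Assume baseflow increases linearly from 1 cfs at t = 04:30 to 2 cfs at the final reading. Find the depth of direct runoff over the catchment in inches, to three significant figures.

Direct runoff: 0.00, 0.92, 1.83, 2.75, 4.67, 9.58, 10.50, 11.42, 16.33, 20.25, 12.17, 7.08, 0.00 cfs; ΣQ_DR = 97.50 cfs.
V = ΣQ_DR · Δt = 97.50 × 1800 s = 1.755 × 10^5 ft³.
Over A = 0.057 mi², depth = V / A = 1.33 in.

d ≈ 1.33 in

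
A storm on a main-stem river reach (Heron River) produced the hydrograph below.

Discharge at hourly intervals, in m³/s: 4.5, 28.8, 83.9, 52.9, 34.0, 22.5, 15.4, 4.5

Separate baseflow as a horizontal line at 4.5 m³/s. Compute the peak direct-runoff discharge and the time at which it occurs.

Subtracting baseflow gives direct-runoff ordinates: 0.0, 24.3, 79.4, 48.4, 29.5, 18.0, 10.9, 0.0 m³/s.
The maximum is 79.4 m³/s, occurring at the reading for t = 2 h.

Q_p = 79.4 m³/s at t = 2 h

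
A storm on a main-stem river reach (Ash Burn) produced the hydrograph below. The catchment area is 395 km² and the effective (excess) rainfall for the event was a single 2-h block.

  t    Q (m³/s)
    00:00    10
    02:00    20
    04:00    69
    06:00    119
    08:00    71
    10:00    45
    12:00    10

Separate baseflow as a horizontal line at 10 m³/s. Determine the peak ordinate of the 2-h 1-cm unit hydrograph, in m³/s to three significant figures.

Direct runoff: 0.0, 10.0, 59.0, 109.0, 61.0, 35.0, 0.0 m³/s; ΣQ_DR = 274.0 m³/s, peak = 109.0 m³/s.
Runoff depth d = ΣQ_DR·Δt / A = 274.0 × 7200 / (395 km²) = 4.994 mm.
The 1-cm UH is the DRH scaled by (10 mm)/d, so U_p = 109.0 × 10/4.994 = 218 m³/s.

U_p ≈ 218 m³/s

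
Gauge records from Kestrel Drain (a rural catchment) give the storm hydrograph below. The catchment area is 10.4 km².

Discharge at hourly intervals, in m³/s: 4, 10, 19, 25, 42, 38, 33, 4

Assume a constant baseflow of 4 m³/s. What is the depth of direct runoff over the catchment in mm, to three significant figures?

d ≈ 49.5 mm

Direct runoff: 0.0, 6.0, 15.0, 21.0, 38.0, 34.0, 29.0, 0.0 m³/s; ΣQ_DR = 143.0 m³/s.
V = ΣQ_DR · Δt = 143.0 × 3600 s = 5.148 × 10^5 m³.
Over A = 10.4 km², depth = V / A = 49.5 mm.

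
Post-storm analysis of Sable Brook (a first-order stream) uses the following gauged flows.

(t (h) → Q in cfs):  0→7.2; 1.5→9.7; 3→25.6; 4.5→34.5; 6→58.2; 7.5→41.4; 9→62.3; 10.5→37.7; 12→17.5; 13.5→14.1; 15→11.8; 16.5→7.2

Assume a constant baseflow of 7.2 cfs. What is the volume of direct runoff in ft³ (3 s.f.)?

Direct-runoff ordinates (Q − Q_b): 0.0, 2.5, 18.4, 27.3, 51.0, 34.2, 55.1, 30.5, 10.3, 6.9, 4.6, 0.0 cfs.
ΣQ_DR = 240.8 cfs.
With Δt = 1.5 h = 5400 s, V = ΣQ_DR · Δt = 240.8 × 5400 = 1.30 × 10^6 ft³.

V ≈ 1.30 × 10^6 ft³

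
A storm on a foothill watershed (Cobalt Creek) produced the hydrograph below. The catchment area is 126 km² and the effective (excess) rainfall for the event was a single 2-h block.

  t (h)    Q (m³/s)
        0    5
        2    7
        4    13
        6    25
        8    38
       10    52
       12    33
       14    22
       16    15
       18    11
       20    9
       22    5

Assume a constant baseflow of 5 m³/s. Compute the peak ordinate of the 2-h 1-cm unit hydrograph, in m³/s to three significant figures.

Direct runoff: 0.0, 2.0, 8.0, 20.0, 33.0, 47.0, 28.0, 17.0, 10.0, 6.0, 4.0, 0.0 m³/s; ΣQ_DR = 175.0 m³/s, peak = 47.0 m³/s.
Runoff depth d = ΣQ_DR·Δt / A = 175.0 × 7200 / (126 km²) = 10.00 mm.
The 1-cm UH is the DRH scaled by (10 mm)/d, so U_p = 47.0 × 10/10.00 = 47.0 m³/s.

U_p ≈ 47.0 m³/s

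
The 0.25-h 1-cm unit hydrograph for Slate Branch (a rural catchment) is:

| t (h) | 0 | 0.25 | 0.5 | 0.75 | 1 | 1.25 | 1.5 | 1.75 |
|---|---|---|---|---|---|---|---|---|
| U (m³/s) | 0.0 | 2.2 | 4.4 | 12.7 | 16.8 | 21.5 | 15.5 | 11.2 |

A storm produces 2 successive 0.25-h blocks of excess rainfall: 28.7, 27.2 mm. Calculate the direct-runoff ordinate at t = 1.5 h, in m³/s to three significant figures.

By discrete convolution, Q_j = Σ (P_i / 10 mm) · U_{j−i}.
At t = 1.5 h (j=6): Q = (28.7/10)·15.5 + (27.2/10)·21.5 = 103 m³/s.

Q ≈ 103 m³/s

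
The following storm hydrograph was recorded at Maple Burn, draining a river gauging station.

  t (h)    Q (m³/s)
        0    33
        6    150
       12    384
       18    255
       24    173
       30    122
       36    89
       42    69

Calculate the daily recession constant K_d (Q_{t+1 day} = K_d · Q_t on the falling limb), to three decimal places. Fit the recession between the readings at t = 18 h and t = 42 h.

Between t = 18 h and t = 42 h the flow falls from 255 to 69 m³/s over 4×6 h = 24 h.
Per-interval ratio K = (69/255)^(1/4) = 0.7212; K_d = K^(24/6) = 0.271.

K_d ≈ 0.271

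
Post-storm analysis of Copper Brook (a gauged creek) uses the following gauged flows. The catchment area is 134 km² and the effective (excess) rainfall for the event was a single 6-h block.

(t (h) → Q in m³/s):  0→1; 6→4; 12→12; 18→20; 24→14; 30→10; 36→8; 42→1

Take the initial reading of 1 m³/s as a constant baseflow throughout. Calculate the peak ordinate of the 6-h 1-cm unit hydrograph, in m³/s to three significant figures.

U_p ≈ 19.0 m³/s

Direct runoff: 0.0, 3.0, 11.0, 19.0, 13.0, 9.0, 7.0, 0.0 m³/s; ΣQ_DR = 62.00 m³/s, peak = 19.0 m³/s.
Runoff depth d = ΣQ_DR·Δt / A = 62.00 × 21600 / (134 km²) = 9.994 mm.
The 1-cm UH is the DRH scaled by (10 mm)/d, so U_p = 19.0 × 10/9.994 = 19.0 m³/s.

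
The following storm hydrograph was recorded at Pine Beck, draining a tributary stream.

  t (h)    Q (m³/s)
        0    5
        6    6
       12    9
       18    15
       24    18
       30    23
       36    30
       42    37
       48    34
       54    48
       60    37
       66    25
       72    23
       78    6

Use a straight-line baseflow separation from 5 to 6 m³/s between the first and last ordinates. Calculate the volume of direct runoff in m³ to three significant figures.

V ≈ 5.16 × 10^6 m³

Direct-runoff ordinates (Q − Q_b): 0.00, 0.92, 3.85, 9.77, 12.69, 17.62, 24.54, 31.46, 28.38, 42.31, 31.23, 19.15, 17.08, 0.00 m³/s.
ΣQ_DR = 239.0 m³/s.
With Δt = 6 h = 21600 s, V = ΣQ_DR · Δt = 239.0 × 21600 = 5.16 × 10^6 m³.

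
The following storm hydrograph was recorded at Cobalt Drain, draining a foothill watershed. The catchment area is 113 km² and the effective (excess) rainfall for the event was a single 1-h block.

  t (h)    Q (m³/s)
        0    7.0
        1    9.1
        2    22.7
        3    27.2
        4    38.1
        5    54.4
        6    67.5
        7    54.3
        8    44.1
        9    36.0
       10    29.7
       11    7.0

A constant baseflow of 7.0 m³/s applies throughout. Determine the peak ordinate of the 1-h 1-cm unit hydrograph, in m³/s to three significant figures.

U_p ≈ 60.7 m³/s

Direct runoff: 0.0, 2.1, 15.7, 20.2, 31.1, 47.4, 60.5, 47.3, 37.1, 29.0, 22.7, 0.0 m³/s; ΣQ_DR = 313.1 m³/s, peak = 60.5 m³/s.
Runoff depth d = ΣQ_DR·Δt / A = 313.1 × 3600 / (113 km²) = 9.975 mm.
The 1-cm UH is the DRH scaled by (10 mm)/d, so U_p = 60.5 × 10/9.975 = 60.7 m³/s.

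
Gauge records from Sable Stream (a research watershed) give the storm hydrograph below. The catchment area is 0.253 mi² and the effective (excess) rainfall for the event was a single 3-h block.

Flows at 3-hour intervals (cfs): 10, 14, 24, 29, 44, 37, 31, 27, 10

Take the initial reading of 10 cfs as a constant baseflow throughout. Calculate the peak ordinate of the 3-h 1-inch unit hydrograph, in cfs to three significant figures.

U_p ≈ 13.6 cfs

Direct runoff: 0.0, 4.0, 14.0, 19.0, 34.0, 27.0, 21.0, 17.0, 0.0 cfs; ΣQ_DR = 136.0 cfs, peak = 34.0 cfs.
Runoff depth d = ΣQ_DR·Δt / A = 136.0 × 10800 / (0.253 mi²) = 2.499 in.
The 1-inch UH is the DRH scaled by (1 in)/d, so U_p = 34.0 × 1/2.499 = 13.6 cfs.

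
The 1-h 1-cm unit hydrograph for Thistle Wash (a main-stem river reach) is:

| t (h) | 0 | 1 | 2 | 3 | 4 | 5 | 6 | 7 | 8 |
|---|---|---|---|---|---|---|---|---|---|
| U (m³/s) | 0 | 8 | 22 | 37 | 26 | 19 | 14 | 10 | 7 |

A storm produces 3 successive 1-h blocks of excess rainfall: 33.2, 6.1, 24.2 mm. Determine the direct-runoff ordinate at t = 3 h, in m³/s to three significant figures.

By discrete convolution, Q_j = Σ (P_i / 10 mm) · U_{j−i}.
At t = 3 h (j=3): Q = (33.2/10)·37 + (6.1/10)·22 + (24.2/10)·8 = 156 m³/s.

Q ≈ 156 m³/s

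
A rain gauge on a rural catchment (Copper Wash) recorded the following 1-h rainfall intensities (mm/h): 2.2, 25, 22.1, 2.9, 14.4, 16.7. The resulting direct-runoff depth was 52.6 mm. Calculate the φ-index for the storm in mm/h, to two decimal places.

Only the 4 blocks with intensity above φ contribute runoff: 25, 22.1, 14.4, 16.7 mm/h.
Σ(I−φ)·Δt = d  ⇒  (25+22.1+14.4+16.7 − 4φ)·1 = 52.6
φ = (78.20 − 52.6/1) / 4 = 6.40 mm/h.

φ ≈ 6.40 mm/h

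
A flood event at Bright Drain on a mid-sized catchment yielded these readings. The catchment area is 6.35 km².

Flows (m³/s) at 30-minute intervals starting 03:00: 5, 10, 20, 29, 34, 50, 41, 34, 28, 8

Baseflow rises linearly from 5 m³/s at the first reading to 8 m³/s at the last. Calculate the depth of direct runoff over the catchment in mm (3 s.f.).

Direct runoff: 0.00, 4.67, 14.33, 23.00, 27.67, 43.33, 34.00, 26.67, 20.33, 0.00 m³/s; ΣQ_DR = 194.0 m³/s.
V = ΣQ_DR · Δt = 194.0 × 1800 s = 3.492 × 10^5 m³.
Over A = 6.35 km², depth = V / A = 55.0 mm.

d ≈ 55.0 mm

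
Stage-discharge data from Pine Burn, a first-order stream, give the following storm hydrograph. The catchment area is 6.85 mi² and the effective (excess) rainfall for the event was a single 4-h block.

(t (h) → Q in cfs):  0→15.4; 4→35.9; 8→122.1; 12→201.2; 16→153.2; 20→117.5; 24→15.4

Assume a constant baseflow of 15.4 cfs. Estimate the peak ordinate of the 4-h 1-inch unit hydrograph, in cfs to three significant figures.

Direct runoff: 0.0, 20.5, 106.7, 185.8, 137.8, 102.1, 0.0 cfs; ΣQ_DR = 552.9 cfs, peak = 185.8 cfs.
Runoff depth d = ΣQ_DR·Δt / A = 552.9 × 14400 / (6.85 mi²) = 0.5003 in.
The 1-inch UH is the DRH scaled by (1 in)/d, so U_p = 185.8 × 1/0.5003 = 371 cfs.

U_p ≈ 371 cfs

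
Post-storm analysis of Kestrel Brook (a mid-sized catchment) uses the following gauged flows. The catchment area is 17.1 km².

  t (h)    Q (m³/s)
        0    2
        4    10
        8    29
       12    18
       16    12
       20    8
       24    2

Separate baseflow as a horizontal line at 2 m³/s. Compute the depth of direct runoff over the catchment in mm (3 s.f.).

d ≈ 56.4 mm

Direct runoff: 0.0, 8.0, 27.0, 16.0, 10.0, 6.0, 0.0 m³/s; ΣQ_DR = 67.00 m³/s.
V = ΣQ_DR · Δt = 67.00 × 14400 s = 9.648 × 10^5 m³.
Over A = 17.1 km², depth = V / A = 56.4 mm.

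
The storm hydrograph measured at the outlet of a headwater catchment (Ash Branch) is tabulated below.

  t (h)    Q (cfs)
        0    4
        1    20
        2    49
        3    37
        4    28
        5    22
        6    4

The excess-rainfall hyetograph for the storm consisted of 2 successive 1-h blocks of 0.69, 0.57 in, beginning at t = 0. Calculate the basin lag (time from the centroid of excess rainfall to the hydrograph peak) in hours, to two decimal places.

t_L ≈ 1.05 h

Centroid of excess rainfall: t_c = Σ P_i·t̄_i / ΣP_i = 0.9524 h (block centres at 0.5, 1.5 h).
Hydrograph peak occurs at t = 2 h, so basin lag t_L = 2 − 0.9524 = 1.05 h.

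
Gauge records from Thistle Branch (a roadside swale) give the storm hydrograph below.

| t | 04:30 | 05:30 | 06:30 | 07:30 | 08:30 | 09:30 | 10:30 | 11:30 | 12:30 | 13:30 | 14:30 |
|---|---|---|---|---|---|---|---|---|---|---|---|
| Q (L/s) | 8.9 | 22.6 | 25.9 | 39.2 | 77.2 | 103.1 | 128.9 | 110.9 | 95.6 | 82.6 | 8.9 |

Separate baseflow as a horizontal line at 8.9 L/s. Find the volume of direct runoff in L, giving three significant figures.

V ≈ 2.18 × 10^6 L

Direct-runoff ordinates (Q − Q_b): 0.0, 13.7, 17.0, 30.3, 68.3, 94.2, 120.0, 102.0, 86.7, 73.7, 0.0 L/s.
ΣQ_DR = 605.9 L/s.
With Δt = 1 h = 3600 s, V = ΣQ_DR · Δt = 605.9 × 3600 = 2.18 × 10^6 L.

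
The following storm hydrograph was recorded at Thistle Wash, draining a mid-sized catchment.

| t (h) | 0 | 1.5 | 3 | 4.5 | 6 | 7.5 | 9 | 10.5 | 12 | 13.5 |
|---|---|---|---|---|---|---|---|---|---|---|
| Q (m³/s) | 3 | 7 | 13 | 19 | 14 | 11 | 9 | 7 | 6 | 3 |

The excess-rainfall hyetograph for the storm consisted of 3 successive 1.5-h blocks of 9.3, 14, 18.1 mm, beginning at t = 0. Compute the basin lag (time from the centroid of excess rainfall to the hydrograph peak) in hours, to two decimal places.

Centroid of excess rainfall: t_c = Σ P_i·t̄_i / ΣP_i = 2.5688 h (block centres at 0.75, 2.25, 3.75 h).
Hydrograph peak occurs at t = 4.5 h, so basin lag t_L = 4.5 − 2.5688 = 1.93 h.

t_L ≈ 1.93 h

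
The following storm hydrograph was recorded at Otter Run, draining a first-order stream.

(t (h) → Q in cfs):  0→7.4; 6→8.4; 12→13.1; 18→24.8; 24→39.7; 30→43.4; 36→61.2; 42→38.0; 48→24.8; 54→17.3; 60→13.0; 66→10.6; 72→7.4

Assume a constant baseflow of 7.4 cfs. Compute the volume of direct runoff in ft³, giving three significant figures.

Direct-runoff ordinates (Q − Q_b): 0.0, 1.0, 5.7, 17.4, 32.3, 36.0, 53.8, 30.6, 17.4, 9.9, 5.6, 3.2, 0.0 cfs.
ΣQ_DR = 212.9 cfs.
With Δt = 6 h = 21600 s, V = ΣQ_DR · Δt = 212.9 × 21600 = 4.60 × 10^6 ft³.

V ≈ 4.60 × 10^6 ft³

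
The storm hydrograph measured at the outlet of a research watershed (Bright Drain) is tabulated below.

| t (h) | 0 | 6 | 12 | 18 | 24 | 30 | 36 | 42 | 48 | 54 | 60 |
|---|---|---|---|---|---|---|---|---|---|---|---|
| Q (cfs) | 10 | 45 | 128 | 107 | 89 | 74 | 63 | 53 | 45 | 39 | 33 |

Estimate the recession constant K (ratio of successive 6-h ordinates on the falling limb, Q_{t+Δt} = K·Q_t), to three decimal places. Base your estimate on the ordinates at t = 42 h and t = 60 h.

K ≈ 0.854

Using the recession-limb readings at t = 42 h and t = 60 h: Q falls from 53 to 33 cfs over 3 intervals.
K = (Q₂/Q₁)^(1/3) = (33/53)^(1/3) = 0.854.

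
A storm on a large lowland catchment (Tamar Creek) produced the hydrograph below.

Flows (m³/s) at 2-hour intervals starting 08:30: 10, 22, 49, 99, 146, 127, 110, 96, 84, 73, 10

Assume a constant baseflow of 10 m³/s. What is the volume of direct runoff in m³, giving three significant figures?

V ≈ 5.16 × 10^6 m³

Direct-runoff ordinates (Q − Q_b): 0.0, 12.0, 39.0, 89.0, 136.0, 117.0, 100.0, 86.0, 74.0, 63.0, 0.0 m³/s.
ΣQ_DR = 716.0 m³/s.
With Δt = 2 h = 7200 s, V = ΣQ_DR · Δt = 716.0 × 7200 = 5.16 × 10^6 m³.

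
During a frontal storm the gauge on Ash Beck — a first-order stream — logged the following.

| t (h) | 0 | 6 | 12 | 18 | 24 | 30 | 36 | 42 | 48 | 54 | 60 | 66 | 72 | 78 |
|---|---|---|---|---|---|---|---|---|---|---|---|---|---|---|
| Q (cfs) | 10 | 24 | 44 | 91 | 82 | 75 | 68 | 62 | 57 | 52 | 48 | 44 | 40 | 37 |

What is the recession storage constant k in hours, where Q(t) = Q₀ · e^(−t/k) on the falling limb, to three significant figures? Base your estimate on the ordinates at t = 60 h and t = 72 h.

k ≈ 65.8 h

On the falling limb, Q drops from 48 to 40 cfs between t = 60 h and t = 72 h (Δt = 12 h).
k = −Δt / ln(Q₂/Q₁) = −12 / ln(40/48) = 65.8 h.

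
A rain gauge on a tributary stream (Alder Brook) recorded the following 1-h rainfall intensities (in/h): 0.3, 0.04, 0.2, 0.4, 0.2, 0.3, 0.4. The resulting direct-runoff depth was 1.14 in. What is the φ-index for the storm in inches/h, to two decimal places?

φ ≈ 0.11 in/h

Only the 6 blocks with intensity above φ contribute runoff: 0.3, 0.2, 0.4, 0.2, 0.3, 0.4 in/h.
Σ(I−φ)·Δt = d  ⇒  (0.3+0.2+0.4+0.2+0.3+0.4 − 6φ)·1 = 1.14
φ = (1.800 − 1.14/1) / 6 = 0.11 in/h.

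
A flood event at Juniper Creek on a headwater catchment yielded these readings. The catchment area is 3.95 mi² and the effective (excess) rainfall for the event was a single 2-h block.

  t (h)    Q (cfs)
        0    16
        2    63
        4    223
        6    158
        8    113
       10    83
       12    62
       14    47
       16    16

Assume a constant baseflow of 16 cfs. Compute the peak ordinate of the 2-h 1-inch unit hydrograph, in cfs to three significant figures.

Direct runoff: 0.0, 47.0, 207.0, 142.0, 97.0, 67.0, 46.0, 31.0, 0.0 cfs; ΣQ_DR = 637.0 cfs, peak = 207.0 cfs.
Runoff depth d = ΣQ_DR·Δt / A = 637.0 × 7200 / (3.95 mi²) = 0.4998 in.
The 1-inch UH is the DRH scaled by (1 in)/d, so U_p = 207.0 × 1/0.4998 = 414 cfs.

U_p ≈ 414 cfs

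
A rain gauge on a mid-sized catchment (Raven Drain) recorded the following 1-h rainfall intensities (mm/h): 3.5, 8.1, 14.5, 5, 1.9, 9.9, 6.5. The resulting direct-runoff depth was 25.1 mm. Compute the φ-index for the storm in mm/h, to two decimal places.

φ ≈ 3.78 mm/h

Only the 5 blocks with intensity above φ contribute runoff: 8.1, 14.5, 5, 9.9, 6.5 mm/h.
Σ(I−φ)·Δt = d  ⇒  (8.1+14.5+5+9.9+6.5 − 5φ)·1 = 25.1
φ = (44.00 − 25.1/1) / 5 = 3.78 mm/h.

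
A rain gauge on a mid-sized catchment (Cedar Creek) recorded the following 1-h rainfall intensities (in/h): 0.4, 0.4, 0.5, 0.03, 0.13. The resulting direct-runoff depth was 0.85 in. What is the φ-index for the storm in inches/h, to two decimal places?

φ ≈ 0.15 in/h

Only the 3 blocks with intensity above φ contribute runoff: 0.4, 0.4, 0.5 in/h.
Σ(I−φ)·Δt = d  ⇒  (0.4+0.4+0.5 − 3φ)·1 = 0.85
φ = (1.300 − 0.85/1) / 3 = 0.15 in/h.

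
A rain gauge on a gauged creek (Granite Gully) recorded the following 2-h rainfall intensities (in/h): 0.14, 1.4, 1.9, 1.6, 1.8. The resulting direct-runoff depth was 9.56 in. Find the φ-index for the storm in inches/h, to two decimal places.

Only the 4 blocks with intensity above φ contribute runoff: 1.4, 1.9, 1.6, 1.8 in/h.
Σ(I−φ)·Δt = d  ⇒  (1.4+1.9+1.6+1.8 − 4φ)·2 = 9.56
φ = (6.700 − 9.56/2) / 4 = 0.48 in/h.

φ ≈ 0.48 in/h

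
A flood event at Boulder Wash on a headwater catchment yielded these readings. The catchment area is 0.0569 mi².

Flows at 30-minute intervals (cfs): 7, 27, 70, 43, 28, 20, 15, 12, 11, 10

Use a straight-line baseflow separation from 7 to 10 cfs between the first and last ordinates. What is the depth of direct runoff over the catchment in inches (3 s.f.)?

Direct runoff: 0.00, 19.67, 62.33, 35.00, 19.67, 11.33, 6.00, 2.67, 1.33, 0.00 cfs; ΣQ_DR = 158.0 cfs.
V = ΣQ_DR · Δt = 158.0 × 1800 s = 2.844 × 10^5 ft³.
Over A = 0.0569 mi², depth = V / A = 2.15 in.

d ≈ 2.15 in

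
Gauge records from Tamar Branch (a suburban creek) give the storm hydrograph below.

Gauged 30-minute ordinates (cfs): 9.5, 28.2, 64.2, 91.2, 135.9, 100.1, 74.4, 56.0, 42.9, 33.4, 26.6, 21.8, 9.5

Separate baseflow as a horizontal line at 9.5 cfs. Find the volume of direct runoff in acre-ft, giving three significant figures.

V ≈ 23.6 acre-ft

Direct-runoff ordinates (Q − Q_b): 0.0, 18.7, 54.7, 81.7, 126.4, 90.6, 64.9, 46.5, 33.4, 23.9, 17.1, 12.3, 0.0 cfs.
ΣQ_DR = 570.2 cfs.
With Δt = 0.5 h = 1800 s, V = ΣQ_DR · Δt = 570.2 × 1800 = 1.03 × 10^6 ft³ = 23.6 acre-ft.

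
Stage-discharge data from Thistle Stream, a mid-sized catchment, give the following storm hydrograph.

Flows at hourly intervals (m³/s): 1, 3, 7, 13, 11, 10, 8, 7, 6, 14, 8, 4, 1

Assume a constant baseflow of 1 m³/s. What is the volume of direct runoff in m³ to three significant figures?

Direct-runoff ordinates (Q − Q_b): 0.0, 2.0, 6.0, 12.0, 10.0, 9.0, 7.0, 6.0, 5.0, 13.0, 7.0, 3.0, 0.0 m³/s.
ΣQ_DR = 80.00 m³/s.
With Δt = 1 h = 3600 s, V = ΣQ_DR · Δt = 80.00 × 3600 = 2.88 × 10^5 m³.

V ≈ 2.88 × 10^5 m³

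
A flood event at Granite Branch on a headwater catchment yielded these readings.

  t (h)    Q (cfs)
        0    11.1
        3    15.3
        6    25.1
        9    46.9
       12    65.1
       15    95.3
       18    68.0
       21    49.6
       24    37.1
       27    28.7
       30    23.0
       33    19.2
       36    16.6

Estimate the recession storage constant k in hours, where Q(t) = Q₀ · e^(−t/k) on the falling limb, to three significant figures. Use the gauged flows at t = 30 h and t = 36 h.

k ≈ 18.4 h

On the falling limb, Q drops from 23.0 to 16.6 cfs between t = 30 h and t = 36 h (Δt = 6 h).
k = −Δt / ln(Q₂/Q₁) = −6 / ln(16.6/23.0) = 18.4 h.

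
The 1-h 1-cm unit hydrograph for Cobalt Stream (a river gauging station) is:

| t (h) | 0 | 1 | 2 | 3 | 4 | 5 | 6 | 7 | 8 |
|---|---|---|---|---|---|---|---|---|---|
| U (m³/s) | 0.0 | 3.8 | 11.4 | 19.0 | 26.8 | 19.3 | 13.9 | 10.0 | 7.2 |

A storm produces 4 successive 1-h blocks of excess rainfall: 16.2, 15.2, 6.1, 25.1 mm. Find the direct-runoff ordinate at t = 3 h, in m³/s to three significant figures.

Q ≈ 50.4 m³/s

By discrete convolution, Q_j = Σ (P_i / 10 mm) · U_{j−i}.
At t = 3 h (j=3): Q = (16.2/10)·19.0 + (15.2/10)·11.4 + (6.1/10)·3.8 + (25.1/10)·0.0 = 50.4 m³/s.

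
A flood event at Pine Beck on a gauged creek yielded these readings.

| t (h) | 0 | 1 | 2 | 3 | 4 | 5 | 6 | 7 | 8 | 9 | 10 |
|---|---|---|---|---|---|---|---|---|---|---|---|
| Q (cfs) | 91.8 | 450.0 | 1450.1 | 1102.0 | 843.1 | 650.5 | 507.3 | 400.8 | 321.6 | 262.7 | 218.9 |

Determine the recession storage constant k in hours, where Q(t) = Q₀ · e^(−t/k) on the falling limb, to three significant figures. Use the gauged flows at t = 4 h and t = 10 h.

k ≈ 4.45 h

On the falling limb, Q drops from 843.1 to 218.9 cfs between t = 4 h and t = 10 h (Δt = 6 h).
k = −Δt / ln(Q₂/Q₁) = −6 / ln(218.9/843.1) = 4.45 h.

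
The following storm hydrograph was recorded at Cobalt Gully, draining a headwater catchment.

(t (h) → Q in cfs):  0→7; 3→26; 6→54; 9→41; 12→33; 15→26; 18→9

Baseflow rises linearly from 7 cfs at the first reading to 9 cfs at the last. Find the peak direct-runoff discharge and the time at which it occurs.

Q_p = 46.33 cfs at t = 6 h

Subtracting baseflow gives direct-runoff ordinates: 0.00, 18.67, 46.33, 33.00, 24.67, 17.33, 0.00 cfs.
The maximum is 46.33 cfs, occurring at the reading for t = 6 h.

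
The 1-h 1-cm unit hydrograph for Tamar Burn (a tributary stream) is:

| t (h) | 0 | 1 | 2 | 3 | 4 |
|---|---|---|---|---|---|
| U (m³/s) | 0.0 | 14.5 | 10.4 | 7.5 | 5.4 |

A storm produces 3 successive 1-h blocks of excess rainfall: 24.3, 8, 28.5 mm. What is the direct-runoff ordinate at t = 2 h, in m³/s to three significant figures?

Q ≈ 36.9 m³/s

By discrete convolution, Q_j = Σ (P_i / 10 mm) · U_{j−i}.
At t = 2 h (j=2): Q = (24.3/10)·10.4 + (8/10)·14.5 + (28.5/10)·0.0 = 36.9 m³/s.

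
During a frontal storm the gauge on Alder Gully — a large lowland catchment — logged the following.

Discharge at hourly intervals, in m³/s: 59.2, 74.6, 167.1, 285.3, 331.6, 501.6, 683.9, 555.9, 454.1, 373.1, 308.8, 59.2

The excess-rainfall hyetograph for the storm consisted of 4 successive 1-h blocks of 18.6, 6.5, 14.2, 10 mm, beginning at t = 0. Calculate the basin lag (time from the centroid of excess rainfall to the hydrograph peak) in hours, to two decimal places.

t_L ≈ 4.18 h

Centroid of excess rainfall: t_c = Σ P_i·t̄_i / ΣP_i = 1.8164 h (block centres at 0.5, 1.5, 2.5, 3.5 h).
Hydrograph peak occurs at t = 6 h, so basin lag t_L = 6 − 1.8164 = 4.18 h.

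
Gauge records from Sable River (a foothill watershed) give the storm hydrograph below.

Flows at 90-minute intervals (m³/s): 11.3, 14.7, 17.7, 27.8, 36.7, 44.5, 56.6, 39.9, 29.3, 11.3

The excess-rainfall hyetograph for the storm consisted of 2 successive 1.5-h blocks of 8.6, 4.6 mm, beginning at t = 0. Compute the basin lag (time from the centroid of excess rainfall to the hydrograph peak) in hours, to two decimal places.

Centroid of excess rainfall: t_c = Σ P_i·t̄_i / ΣP_i = 1.2727 h (block centres at 0.75, 2.25 h).
Hydrograph peak occurs at t = 9 h, so basin lag t_L = 9 − 1.2727 = 7.73 h.

t_L ≈ 7.73 h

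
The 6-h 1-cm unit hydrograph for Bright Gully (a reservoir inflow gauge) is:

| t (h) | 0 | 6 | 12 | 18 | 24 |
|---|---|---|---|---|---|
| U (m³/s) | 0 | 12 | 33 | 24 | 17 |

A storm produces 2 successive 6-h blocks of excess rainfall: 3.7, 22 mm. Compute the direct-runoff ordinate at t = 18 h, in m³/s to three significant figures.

By discrete convolution, Q_j = Σ (P_i / 10 mm) · U_{j−i}.
At t = 18 h (j=3): Q = (3.7/10)·24 + (22/10)·33 = 81.5 m³/s.

Q ≈ 81.5 m³/s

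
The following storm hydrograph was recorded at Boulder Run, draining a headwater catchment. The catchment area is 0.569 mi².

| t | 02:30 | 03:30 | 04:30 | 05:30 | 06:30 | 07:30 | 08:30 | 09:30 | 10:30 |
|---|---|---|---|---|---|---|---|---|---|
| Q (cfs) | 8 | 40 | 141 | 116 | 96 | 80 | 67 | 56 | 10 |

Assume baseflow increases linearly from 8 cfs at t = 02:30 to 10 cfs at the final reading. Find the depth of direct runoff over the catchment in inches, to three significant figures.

Direct runoff: 0.00, 31.75, 132.50, 107.25, 87.00, 70.75, 57.50, 46.25, 0.00 cfs; ΣQ_DR = 533.0 cfs.
V = ΣQ_DR · Δt = 533.0 × 3600 s = 1.919 × 10^6 ft³.
Over A = 0.569 mi², depth = V / A = 1.45 in.

d ≈ 1.45 in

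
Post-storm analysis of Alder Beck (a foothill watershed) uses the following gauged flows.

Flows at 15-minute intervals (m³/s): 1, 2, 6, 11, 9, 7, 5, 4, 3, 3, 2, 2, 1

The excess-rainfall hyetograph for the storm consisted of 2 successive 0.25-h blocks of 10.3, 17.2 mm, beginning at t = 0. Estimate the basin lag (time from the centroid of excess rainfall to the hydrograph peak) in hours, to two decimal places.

Centroid of excess rainfall: t_c = Σ P_i·t̄_i / ΣP_i = 0.2814 h (block centres at 0.125, 0.375 h).
Hydrograph peak occurs at t = 0.75 h, so basin lag t_L = 0.75 − 0.2814 = 0.47 h.

t_L ≈ 0.47 h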